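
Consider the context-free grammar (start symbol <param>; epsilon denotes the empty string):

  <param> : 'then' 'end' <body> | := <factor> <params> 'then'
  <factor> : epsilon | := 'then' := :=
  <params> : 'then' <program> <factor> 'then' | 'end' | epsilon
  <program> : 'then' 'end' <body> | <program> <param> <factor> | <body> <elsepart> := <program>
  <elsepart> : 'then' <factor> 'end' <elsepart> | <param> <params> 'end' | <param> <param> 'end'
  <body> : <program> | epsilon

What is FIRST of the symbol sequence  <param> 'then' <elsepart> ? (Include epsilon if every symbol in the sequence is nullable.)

Add FIRST(<param>) = { 'then', := }; <param> is not nullable, stop.

{ 'then', := }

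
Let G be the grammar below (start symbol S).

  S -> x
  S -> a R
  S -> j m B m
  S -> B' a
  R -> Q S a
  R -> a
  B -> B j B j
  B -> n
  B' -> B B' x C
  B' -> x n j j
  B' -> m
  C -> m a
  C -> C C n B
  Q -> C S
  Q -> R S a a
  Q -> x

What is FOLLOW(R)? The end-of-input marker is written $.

{ $, a, j, m, n, x }

In S -> a R: R is at the end, add FOLLOW(S) = { $, a, j, m, n, x }.
In Q -> R S a a: add FIRST(S a a) = { a, j, m, n, x }.
Union: FOLLOW(R) = { $, a, j, m, n, x }.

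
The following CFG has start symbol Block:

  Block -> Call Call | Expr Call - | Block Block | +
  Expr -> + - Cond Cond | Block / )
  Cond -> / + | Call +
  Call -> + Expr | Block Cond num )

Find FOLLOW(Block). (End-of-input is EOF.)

{ EOF, +, / }

Block is the start symbol, so EOF ∈ FOLLOW(Block).
In Block -> Block Block: add FIRST(Block) = { + }.
In Block -> Block Block: Block is at the end, add FOLLOW(Block) = { EOF, +, / }.
In Expr -> Block / ): add FIRST(/ )) = { / }.
In Call -> Block Cond num ): add FIRST(Cond num )) = { +, / }.
Union: FOLLOW(Block) = { EOF, +, / }.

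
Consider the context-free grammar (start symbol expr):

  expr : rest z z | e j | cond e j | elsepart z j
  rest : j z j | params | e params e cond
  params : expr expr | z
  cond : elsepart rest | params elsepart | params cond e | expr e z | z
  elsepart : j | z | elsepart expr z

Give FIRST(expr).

From expr : rest z z: add FIRST(rest) = { e, j, z }.
expr : e j contributes {e}.
From expr : cond e j: add FIRST(cond) = { e, j, z }.
From expr : elsepart z j: add FIRST(elsepart) = { j, z }.
Union: FIRST(expr) = { e, j, z }.

{ e, j, z }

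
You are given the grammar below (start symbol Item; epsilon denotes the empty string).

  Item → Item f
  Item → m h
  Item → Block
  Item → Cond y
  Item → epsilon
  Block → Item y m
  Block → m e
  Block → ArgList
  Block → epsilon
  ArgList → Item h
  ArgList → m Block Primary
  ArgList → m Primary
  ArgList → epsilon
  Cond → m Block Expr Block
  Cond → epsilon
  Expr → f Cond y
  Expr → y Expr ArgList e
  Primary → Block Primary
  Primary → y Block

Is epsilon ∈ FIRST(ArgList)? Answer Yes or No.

ArgList has an epsilon-production, so ArgList ⇒ epsilon.

Yes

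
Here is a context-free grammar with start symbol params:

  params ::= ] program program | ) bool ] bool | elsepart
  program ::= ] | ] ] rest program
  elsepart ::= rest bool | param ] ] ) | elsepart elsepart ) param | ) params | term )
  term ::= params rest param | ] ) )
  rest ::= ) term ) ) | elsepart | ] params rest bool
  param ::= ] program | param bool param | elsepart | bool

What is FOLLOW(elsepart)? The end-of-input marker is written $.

{ $, ), ], bool }

In params ::= elsepart: elsepart is at the end, add FOLLOW(params) = { $, ), ], bool }.
In elsepart ::= elsepart elsepart ) param: add FIRST(elsepart ) param) = { ), ], bool }.
In elsepart ::= elsepart elsepart ) param: add FIRST() param) = { ) }.
In rest ::= elsepart: elsepart is at the end, add FOLLOW(rest) = { ), ], bool }.
In param ::= elsepart: elsepart is at the end, add FOLLOW(param) = { $, ), ], bool }.
Union: FOLLOW(elsepart) = { $, ), ], bool }.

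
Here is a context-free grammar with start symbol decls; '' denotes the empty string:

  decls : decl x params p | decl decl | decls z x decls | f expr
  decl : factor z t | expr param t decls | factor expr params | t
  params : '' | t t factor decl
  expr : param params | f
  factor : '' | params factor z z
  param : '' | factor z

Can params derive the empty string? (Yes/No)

Yes

params has an ''-production, so params ⇒ ''.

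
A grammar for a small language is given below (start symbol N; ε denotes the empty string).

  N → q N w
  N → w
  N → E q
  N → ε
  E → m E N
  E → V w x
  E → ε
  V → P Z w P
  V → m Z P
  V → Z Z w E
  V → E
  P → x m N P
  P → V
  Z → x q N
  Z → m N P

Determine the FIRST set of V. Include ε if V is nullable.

From V → P Z w P: P nullable, take FIRST(P) ∪ FIRST(Z) = { m, w, x }.
V → m Z P contributes {m}.
From V → Z Z w E: add FIRST(Z) = { m, x }.
From V → E: add FIRST(E) = { m, w, x, ε } (including ε since E is nullable).
Union: FIRST(V) = { m, w, x, ε }.

{ m, w, x, ε }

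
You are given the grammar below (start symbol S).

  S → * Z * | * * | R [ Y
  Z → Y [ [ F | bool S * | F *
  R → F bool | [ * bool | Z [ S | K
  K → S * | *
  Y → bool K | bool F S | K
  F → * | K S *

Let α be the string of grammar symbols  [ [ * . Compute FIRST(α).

{ [ }

[ is a terminal; add {[} and stop.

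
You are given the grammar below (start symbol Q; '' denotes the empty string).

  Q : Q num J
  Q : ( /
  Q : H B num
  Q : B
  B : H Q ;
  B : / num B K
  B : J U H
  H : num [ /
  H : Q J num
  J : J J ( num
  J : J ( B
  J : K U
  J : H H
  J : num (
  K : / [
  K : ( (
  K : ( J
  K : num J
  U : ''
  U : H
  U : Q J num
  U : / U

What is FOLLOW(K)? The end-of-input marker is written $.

{ $, (, /, ;, num }

In B : / num B K: K is at the end, add FOLLOW(B) = { $, (, /, ;, num }.
In J : K U: add FIRST(U)\{''} = { (, /, num }.
  Since U is nullable, also add FOLLOW(J) = { $, (, /, ;, num }.
Union: FOLLOW(K) = { $, (, /, ;, num }.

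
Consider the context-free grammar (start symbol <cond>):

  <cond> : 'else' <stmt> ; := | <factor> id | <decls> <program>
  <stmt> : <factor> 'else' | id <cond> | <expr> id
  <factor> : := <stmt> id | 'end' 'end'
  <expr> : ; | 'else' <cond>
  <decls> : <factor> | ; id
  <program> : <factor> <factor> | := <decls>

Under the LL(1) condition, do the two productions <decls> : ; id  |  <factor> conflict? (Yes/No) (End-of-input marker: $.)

No

FIRST(; id) = { ; } and FIRST(<factor>) = { 'end', := }.
The FIRST sets are disjoint and neither alternative is nullable — no conflict.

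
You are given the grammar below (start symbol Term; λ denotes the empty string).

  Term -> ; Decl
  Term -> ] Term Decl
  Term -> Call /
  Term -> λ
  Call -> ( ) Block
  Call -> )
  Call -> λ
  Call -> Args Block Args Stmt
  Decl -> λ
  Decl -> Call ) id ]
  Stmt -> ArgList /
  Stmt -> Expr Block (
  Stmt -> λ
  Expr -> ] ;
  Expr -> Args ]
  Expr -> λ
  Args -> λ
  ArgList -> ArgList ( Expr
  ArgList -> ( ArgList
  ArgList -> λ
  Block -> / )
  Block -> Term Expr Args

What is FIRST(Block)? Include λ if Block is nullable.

Block -> / ) contributes {/}.
From Block -> Term Expr Args: Term, Expr, Args nullable, take FIRST(Term) ∪ FIRST(Expr) ∪ FIRST(Args) = { (, ), /, ;, ] }; also λ since the whole RHS is nullable.
Union: FIRST(Block) = { (, ), /, ;, ], λ }.

{ (, ), /, ;, ], λ }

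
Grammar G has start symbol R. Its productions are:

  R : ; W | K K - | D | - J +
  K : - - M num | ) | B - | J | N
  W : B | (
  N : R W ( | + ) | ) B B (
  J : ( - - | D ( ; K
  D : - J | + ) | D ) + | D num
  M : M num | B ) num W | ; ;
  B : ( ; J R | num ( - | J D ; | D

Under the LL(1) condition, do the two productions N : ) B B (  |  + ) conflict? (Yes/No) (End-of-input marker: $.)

No

FIRST() B B () = { ) } and FIRST(+ )) = { + }.
The FIRST sets are disjoint and neither alternative is nullable — no conflict.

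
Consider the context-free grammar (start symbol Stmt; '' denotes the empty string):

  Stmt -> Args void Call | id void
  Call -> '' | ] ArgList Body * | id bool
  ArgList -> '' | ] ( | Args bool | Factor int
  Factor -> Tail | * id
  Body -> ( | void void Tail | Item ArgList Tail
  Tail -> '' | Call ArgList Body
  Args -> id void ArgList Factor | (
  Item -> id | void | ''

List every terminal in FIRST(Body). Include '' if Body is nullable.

Body -> ( contributes {(}.
Body -> void void Tail contributes {void}.
From Body -> Item ArgList Tail: Item, ArgList, Tail nullable, take FIRST(Item) ∪ FIRST(ArgList) ∪ FIRST(Tail) = { (, *, ], id, int, void }; also '' since the whole RHS is nullable.
Union: FIRST(Body) = { (, *, ], id, int, void, '' }.

{ (, *, ], id, int, void, '' }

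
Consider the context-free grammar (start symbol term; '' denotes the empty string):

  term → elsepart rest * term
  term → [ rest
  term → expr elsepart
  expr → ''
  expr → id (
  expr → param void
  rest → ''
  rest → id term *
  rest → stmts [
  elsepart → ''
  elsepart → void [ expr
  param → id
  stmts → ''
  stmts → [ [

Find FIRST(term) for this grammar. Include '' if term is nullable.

{ *, [, id, void, '' }

From term → elsepart rest * term: elsepart, rest nullable, take FIRST(elsepart) ∪ FIRST(rest) ∪ {*} = { *, [, id, void }.
term → [ rest contributes {[}.
From term → expr elsepart: expr, elsepart nullable, take FIRST(expr) ∪ FIRST(elsepart) = { id, void }; also '' since the whole RHS is nullable.
Union: FIRST(term) = { *, [, id, void, '' }.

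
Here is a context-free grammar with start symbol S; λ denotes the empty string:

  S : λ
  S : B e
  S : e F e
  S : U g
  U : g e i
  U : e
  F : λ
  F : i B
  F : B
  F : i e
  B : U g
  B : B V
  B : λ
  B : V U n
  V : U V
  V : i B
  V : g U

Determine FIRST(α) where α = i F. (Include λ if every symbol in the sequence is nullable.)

{ i }

i is a terminal; add {i} and stop.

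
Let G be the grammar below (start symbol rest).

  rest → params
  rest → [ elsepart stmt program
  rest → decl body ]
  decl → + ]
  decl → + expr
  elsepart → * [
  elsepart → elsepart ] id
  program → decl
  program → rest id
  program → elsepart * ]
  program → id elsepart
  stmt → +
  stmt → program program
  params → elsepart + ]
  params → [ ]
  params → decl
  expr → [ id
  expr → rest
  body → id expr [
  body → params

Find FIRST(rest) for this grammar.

From rest → params: add FIRST(params) = { *, +, [ }.
rest → [ elsepart stmt program contributes {[}.
From rest → decl body ]: add FIRST(decl) = { + }.
Union: FIRST(rest) = { *, +, [ }.

{ *, +, [ }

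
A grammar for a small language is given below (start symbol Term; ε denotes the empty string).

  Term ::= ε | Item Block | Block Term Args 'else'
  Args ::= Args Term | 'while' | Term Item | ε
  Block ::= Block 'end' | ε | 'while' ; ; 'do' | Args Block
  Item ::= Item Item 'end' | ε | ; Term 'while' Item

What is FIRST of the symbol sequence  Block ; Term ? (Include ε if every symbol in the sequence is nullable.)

{ 'else', 'end', 'while', ; }

Add FIRST(Block)\{ε} = { 'else', 'end', 'while', ; }; Block is nullable, continue.
; is a terminal; add {;} and stop.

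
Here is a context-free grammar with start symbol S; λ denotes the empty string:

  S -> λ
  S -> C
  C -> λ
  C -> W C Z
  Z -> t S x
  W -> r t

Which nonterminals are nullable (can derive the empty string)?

{ C, S }

Directly nullable (have an λ-production): S, C.
No other nonterminal has a production whose RHS symbols are all nullable.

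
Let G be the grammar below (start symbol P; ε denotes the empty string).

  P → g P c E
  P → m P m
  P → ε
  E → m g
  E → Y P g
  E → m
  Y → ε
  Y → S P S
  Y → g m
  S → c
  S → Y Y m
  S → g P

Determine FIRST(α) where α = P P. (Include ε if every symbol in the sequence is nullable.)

{ g, m, ε }

Add FIRST(P)\{ε} = { g, m }; P is nullable, continue.
Add FIRST(P)\{ε} = { g, m }; P is nullable, continue.
Every symbol is nullable, so include ε.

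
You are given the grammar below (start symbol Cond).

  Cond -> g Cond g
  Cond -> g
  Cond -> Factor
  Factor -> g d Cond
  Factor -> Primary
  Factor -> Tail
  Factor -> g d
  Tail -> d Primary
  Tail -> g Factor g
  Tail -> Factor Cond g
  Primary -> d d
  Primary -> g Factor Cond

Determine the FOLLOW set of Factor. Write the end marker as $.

{ $, d, g }

In Cond -> Factor: Factor is at the end, add FOLLOW(Cond) = { $, d, g }.
In Tail -> g Factor g: add FIRST(g) = { g }.
In Tail -> Factor Cond g: add FIRST(Cond g) = { d, g }.
In Primary -> g Factor Cond: add FIRST(Cond) = { d, g }.
Union: FOLLOW(Factor) = { $, d, g }.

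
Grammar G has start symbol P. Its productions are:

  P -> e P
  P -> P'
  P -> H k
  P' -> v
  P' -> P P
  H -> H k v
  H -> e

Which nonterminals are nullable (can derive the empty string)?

{ } (none)

No nonterminal has an empty production or an RHS whose symbols are all nullable.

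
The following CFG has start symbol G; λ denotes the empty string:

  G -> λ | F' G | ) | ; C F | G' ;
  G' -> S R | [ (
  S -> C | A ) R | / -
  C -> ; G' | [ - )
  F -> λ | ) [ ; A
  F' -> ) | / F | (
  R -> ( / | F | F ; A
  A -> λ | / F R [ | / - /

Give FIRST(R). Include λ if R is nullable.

{ (, ), ;, λ }

R -> ( / contributes {(}.
From R -> F: add FIRST(F) = { ), λ } (including λ since F is nullable).
From R -> F ; A: F nullable, take FIRST(F) ∪ {;} = { ), ; }.
Union: FIRST(R) = { (, ), ;, λ }.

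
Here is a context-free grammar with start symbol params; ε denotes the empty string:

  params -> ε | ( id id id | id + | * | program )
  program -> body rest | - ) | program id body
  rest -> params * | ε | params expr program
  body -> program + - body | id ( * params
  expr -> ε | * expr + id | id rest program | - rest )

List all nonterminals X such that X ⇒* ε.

Directly nullable (have an ε-production): params, rest, expr.
No other nonterminal has a production whose RHS symbols are all nullable.

{ expr, params, rest }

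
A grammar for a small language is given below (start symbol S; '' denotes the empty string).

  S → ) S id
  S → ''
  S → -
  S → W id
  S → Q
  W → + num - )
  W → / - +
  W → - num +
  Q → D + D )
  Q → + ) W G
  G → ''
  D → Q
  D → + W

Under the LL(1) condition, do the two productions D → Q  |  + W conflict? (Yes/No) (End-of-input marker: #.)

FIRST(Q) = { + } and FIRST(+ W) = { + }.
Both contain +, so the two alternatives are not disjoint — LL(1) conflict.

Yes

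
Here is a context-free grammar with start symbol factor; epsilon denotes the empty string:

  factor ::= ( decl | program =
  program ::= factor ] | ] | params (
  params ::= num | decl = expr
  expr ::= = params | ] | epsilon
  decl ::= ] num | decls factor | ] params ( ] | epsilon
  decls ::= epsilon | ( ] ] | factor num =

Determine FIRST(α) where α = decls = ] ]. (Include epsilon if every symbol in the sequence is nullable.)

Add FIRST(decls)\{epsilon} = { (, =, ], num }; decls is nullable, continue.
= is a terminal; add {=} and stop.

{ (, =, ], num }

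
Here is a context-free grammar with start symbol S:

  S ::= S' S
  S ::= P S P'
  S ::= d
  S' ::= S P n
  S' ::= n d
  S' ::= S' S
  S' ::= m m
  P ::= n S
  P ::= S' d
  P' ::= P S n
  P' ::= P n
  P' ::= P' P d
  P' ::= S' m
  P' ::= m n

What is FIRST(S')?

From S' ::= S P n: add FIRST(S) = { d, m, n }.
S' ::= n d contributes {n}.
From S' ::= S' S: add FIRST(S') = { d, m, n }.
S' ::= m m contributes {m}.
Union: FIRST(S') = { d, m, n }.

{ d, m, n }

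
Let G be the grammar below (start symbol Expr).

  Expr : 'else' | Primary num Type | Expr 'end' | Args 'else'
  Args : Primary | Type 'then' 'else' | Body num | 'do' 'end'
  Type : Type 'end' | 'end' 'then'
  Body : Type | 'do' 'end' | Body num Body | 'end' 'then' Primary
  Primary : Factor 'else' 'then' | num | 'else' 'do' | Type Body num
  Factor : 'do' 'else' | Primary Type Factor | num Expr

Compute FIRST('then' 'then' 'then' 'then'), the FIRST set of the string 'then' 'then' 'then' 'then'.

'then' is a terminal; add {'then'} and stop.

{ 'then' }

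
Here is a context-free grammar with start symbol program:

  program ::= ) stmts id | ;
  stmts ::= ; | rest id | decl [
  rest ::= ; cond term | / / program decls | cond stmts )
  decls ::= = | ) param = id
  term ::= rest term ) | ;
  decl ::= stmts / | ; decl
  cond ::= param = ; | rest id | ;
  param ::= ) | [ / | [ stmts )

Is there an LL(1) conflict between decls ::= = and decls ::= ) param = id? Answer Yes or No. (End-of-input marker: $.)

FIRST(=) = { = } and FIRST() param = id) = { ) }.
The FIRST sets are disjoint and neither alternative is nullable — no conflict.

No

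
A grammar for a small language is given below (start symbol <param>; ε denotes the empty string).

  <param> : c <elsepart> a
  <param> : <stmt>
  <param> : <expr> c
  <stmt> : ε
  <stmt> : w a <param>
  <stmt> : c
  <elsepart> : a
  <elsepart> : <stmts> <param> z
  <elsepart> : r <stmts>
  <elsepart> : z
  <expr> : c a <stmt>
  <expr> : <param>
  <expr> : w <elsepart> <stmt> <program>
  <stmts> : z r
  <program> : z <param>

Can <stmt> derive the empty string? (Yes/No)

Yes

<stmt> has an ε-production, so <stmt> ⇒ ε.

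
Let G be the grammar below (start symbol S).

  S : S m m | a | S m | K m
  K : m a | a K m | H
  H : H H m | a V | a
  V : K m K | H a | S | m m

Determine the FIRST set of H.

From H : H H m: add FIRST(H) = { a }.
H : a V contributes {a}.
H : a contributes {a}.
Union: FIRST(H) = { a }.

{ a }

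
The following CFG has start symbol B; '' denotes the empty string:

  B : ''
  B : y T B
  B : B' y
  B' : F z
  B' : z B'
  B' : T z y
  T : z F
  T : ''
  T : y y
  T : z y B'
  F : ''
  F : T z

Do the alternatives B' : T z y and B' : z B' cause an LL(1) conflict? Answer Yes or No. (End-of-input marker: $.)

Yes

FIRST(T z y) = { y, z } and FIRST(z B') = { z }.
Both contain z, so the two alternatives are not disjoint — LL(1) conflict.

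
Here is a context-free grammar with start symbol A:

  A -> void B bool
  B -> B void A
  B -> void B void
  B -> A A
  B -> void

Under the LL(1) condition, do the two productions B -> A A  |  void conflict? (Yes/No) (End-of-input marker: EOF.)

Yes

FIRST(A A) = { void } and FIRST(void) = { void }.
Both contain void, so the two alternatives are not disjoint — LL(1) conflict.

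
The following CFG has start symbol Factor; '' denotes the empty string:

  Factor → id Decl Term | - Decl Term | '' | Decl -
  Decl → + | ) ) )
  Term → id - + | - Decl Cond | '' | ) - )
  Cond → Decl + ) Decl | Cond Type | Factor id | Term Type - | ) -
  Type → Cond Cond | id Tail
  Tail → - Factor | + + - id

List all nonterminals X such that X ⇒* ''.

{ Factor, Term }

Directly nullable (have an ''-production): Factor, Term.
No other nonterminal has a production whose RHS symbols are all nullable.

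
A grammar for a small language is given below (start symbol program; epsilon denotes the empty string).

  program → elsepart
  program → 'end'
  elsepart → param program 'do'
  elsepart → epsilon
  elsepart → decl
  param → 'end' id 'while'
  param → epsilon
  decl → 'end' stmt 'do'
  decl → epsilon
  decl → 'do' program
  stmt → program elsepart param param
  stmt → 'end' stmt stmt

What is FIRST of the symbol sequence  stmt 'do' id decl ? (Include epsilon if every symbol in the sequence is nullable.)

{ 'do', 'end' }

Add FIRST(stmt)\{epsilon} = { 'do', 'end' }; stmt is nullable, continue.
'do' is a terminal; add {'do'} and stop.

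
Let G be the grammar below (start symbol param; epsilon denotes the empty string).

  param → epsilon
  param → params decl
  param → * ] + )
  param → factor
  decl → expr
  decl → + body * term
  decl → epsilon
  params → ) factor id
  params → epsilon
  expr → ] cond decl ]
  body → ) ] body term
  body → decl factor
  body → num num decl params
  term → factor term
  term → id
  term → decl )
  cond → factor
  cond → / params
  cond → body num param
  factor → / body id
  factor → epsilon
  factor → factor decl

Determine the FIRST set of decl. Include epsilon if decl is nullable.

From decl → expr: add FIRST(expr) = { ] }.
decl → + body * term contributes {+}.
decl → epsilon contributes epsilon.
Union: FIRST(decl) = { +, ], epsilon }.

{ +, ], epsilon }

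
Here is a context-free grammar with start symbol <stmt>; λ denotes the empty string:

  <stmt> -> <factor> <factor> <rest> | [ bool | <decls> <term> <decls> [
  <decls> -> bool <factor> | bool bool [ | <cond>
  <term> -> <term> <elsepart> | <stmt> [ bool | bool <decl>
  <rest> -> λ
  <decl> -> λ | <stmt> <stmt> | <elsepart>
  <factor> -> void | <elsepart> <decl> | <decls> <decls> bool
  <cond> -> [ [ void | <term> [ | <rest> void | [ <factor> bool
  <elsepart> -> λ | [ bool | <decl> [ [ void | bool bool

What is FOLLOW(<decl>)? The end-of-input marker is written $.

In <term> -> bool <decl>: <decl> is at the end, add FOLLOW(<term>) = { [, bool, void }.
In <factor> -> <elsepart> <decl>: <decl> is at the end, add FOLLOW(<factor>) = { $, [, bool, void }.
In <elsepart> -> <decl> [ [ void: add FIRST([ [ void) = { [ }.
Union: FOLLOW(<decl>) = { $, [, bool, void }.

{ $, [, bool, void }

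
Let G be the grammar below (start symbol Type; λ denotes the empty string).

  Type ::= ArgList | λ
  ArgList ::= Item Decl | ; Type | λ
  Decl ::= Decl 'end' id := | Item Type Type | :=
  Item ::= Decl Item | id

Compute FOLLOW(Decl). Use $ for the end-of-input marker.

{ $, 'end', :=, ;, id }

In ArgList ::= Item Decl: Decl is at the end, add FOLLOW(ArgList) = { $, 'end', :=, ;, id }.
In Decl ::= Decl 'end' id :=: add FIRST('end' id :=) = { 'end' }.
In Item ::= Decl Item: add FIRST(Item) = { :=, id }.
Union: FOLLOW(Decl) = { $, 'end', :=, ;, id }.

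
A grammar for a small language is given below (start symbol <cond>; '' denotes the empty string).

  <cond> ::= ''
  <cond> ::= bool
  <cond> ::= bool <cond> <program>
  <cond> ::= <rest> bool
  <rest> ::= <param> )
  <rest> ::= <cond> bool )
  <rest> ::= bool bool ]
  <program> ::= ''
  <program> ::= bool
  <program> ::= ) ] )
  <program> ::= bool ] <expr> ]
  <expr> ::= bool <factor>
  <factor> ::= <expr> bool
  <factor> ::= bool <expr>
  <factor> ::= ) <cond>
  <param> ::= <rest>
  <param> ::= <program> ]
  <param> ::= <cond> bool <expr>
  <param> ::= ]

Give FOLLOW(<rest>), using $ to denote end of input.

{ ), bool }

In <cond> ::= <rest> bool: add FIRST(bool) = { bool }.
In <param> ::= <rest>: <rest> is at the end, add FOLLOW(<param>) = { ) }.
Union: FOLLOW(<rest>) = { ), bool }.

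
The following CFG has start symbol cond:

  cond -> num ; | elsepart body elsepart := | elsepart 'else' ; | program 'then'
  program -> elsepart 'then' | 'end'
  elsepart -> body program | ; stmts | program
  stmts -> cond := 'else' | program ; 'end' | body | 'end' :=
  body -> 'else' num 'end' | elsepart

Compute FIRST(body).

body -> 'else' num 'end' contributes {'else'}.
From body -> elsepart: add FIRST(elsepart) = { 'else', 'end', ; }.
Union: FIRST(body) = { 'else', 'end', ; }.

{ 'else', 'end', ; }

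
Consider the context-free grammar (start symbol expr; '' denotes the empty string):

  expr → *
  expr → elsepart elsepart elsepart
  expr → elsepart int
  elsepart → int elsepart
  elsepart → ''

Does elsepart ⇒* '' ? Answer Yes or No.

elsepart has an ''-production, so elsepart ⇒ ''.

Yes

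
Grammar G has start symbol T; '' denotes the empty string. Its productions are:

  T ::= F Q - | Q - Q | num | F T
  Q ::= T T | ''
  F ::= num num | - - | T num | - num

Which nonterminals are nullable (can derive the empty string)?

Directly nullable (have an ''-production): Q.
No other nonterminal has a production whose RHS symbols are all nullable.

{ Q }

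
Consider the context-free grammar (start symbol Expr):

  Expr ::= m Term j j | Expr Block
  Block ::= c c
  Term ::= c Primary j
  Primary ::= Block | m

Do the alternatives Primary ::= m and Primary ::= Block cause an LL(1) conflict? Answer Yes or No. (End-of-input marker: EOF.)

FIRST(m) = { m } and FIRST(Block) = { c }.
The FIRST sets are disjoint and neither alternative is nullable — no conflict.

No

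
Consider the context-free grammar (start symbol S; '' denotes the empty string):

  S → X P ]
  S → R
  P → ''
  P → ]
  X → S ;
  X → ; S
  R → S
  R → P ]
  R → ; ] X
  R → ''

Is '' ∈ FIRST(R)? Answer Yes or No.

Yes

R has an ''-production, so R ⇒ ''.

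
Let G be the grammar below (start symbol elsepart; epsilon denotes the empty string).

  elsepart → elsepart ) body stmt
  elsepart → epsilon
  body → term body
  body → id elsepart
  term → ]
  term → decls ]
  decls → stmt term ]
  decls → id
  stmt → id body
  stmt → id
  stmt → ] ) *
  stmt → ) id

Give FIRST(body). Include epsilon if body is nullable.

{ ), ], id }

From body → term body: add FIRST(term) = { ), ], id }.
body → id elsepart contributes {id}.
Union: FIRST(body) = { ), ], id }.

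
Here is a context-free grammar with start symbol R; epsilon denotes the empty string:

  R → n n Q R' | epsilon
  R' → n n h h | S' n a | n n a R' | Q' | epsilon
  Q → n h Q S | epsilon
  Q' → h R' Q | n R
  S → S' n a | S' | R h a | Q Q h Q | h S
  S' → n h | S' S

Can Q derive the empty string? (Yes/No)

Q has an epsilon-production, so Q ⇒ epsilon.

Yes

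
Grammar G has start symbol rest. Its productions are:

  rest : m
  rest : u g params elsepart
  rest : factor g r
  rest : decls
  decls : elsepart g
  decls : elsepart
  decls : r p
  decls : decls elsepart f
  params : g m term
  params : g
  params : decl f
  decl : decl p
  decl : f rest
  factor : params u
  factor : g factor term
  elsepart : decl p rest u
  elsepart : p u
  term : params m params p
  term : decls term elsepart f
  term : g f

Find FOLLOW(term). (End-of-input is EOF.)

In params : g m term: term is at the end, add FOLLOW(params) = { f, m, p, u }.
In factor : g factor term: term is at the end, add FOLLOW(factor) = { f, g, p, r }.
In term : decls term elsepart f: add FIRST(elsepart f) = { f, p }.
Union: FOLLOW(term) = { f, g, m, p, r, u }.

{ f, g, m, p, r, u }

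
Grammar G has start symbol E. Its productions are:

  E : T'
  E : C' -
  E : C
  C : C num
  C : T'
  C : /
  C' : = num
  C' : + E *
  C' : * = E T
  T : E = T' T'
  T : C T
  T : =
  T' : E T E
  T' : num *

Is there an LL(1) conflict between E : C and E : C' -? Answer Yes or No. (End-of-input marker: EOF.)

Yes

FIRST(C) = { *, +, /, =, num } and FIRST(C' -) = { *, +, = }.
Both contain *, so the two alternatives are not disjoint — LL(1) conflict.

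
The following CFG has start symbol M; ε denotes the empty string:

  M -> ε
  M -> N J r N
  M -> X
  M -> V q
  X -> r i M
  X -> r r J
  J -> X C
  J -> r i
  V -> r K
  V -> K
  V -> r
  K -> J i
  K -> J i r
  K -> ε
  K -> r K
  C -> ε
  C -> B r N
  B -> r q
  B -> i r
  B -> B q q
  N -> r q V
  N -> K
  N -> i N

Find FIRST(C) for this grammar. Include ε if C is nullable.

{ i, r, ε }

C -> ε contributes ε.
From C -> B r N: add FIRST(B) = { i, r }.
Union: FIRST(C) = { i, r, ε }.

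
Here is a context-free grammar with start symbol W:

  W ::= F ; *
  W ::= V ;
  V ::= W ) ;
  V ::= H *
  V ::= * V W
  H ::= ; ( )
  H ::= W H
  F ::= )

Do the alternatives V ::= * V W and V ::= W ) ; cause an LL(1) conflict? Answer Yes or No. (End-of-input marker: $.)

Yes

FIRST(* V W) = { * } and FIRST(W ) ;) = { ), *, ; }.
Both contain *, so the two alternatives are not disjoint — LL(1) conflict.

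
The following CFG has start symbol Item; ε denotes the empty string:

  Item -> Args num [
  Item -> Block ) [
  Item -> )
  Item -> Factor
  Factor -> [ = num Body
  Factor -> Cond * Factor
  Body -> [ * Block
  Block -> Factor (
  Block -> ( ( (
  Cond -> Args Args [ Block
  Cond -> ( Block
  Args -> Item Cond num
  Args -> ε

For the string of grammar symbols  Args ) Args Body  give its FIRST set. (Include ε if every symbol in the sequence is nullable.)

Add FIRST(Args)\{ε} = { (, ), [, num }; Args is nullable, continue.
) is a terminal; add {)} and stop.

{ (, ), [, num }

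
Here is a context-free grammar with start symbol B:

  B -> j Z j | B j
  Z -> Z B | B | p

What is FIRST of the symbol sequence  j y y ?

{ j }

j is a terminal; add {j} and stop.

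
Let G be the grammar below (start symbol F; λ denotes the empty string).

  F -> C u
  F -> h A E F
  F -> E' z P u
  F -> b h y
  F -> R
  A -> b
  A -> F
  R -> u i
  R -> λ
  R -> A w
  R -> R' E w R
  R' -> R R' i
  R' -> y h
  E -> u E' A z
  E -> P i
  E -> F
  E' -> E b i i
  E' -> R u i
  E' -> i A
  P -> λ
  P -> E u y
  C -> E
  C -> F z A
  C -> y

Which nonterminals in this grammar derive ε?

{ A, C, E, F, P, R }

Directly nullable (have an λ-production): R, P.
A -> F with every symbol nullable, so A is nullable.
E -> F with every symbol nullable, so E is nullable.
F -> R with every symbol nullable, so F is nullable.
C -> E with every symbol nullable, so C is nullable.
No other nonterminal has a production whose RHS symbols are all nullable.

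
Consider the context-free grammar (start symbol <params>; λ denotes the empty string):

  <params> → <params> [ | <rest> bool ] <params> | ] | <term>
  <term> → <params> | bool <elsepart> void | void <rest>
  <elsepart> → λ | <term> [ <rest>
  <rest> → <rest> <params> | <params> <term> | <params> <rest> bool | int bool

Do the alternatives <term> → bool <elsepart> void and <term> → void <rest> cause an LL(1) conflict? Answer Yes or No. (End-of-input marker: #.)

No

FIRST(bool <elsepart> void) = { bool } and FIRST(void <rest>) = { void }.
The FIRST sets are disjoint and neither alternative is nullable — no conflict.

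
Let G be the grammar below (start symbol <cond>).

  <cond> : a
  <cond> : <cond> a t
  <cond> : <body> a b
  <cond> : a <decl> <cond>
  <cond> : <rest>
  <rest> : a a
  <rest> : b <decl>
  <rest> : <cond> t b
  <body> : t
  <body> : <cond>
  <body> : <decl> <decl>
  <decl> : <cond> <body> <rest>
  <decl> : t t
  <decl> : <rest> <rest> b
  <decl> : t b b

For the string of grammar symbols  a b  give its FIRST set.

{ a }

a is a terminal; add {a} and stop.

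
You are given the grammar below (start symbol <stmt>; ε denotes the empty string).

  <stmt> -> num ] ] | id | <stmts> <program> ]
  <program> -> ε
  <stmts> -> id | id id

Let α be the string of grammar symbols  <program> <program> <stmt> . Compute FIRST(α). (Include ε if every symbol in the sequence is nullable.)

{ id, num }

Add FIRST(<program>)\{ε} = {  }; <program> is nullable, continue.
Add FIRST(<program>)\{ε} = {  }; <program> is nullable, continue.
Add FIRST(<stmt>) = { id, num }; <stmt> is not nullable, stop.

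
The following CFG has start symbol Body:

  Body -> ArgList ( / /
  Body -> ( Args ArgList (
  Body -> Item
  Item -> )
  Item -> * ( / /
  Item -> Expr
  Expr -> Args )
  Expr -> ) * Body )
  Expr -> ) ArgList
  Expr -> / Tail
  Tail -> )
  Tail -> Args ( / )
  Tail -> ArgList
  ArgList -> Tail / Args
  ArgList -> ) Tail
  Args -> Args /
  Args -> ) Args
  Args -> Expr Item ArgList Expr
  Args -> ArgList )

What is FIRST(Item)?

Item -> ) contributes {)}.
Item -> * ( / / contributes {*}.
From Item -> Expr: add FIRST(Expr) = { ), / }.
Union: FIRST(Item) = { ), *, / }.

{ ), *, / }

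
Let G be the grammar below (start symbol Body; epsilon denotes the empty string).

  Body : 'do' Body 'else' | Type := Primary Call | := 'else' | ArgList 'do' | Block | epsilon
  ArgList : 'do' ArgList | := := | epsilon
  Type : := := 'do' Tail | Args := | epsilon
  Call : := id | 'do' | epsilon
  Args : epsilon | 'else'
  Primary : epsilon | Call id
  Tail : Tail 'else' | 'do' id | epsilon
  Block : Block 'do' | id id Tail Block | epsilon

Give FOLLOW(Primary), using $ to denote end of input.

{ $, 'do', 'else', := }

In Body : Type := Primary Call: add FIRST(Call)\{epsilon} = { 'do', := }.
  Since Call is nullable, also add FOLLOW(Body) = { $, 'else' }.
Union: FOLLOW(Primary) = { $, 'do', 'else', := }.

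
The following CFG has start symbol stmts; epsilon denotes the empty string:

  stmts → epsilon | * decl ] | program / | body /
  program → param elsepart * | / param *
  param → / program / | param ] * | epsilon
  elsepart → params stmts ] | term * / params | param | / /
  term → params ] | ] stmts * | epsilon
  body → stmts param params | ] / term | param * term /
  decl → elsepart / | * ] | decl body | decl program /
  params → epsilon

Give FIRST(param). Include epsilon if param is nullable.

param → / program / contributes {/}.
From param → param ] *: param nullable, take FIRST(param) ∪ {]} = { /, ] }.
param → epsilon contributes epsilon.
Union: FIRST(param) = { /, ], epsilon }.

{ /, ], epsilon }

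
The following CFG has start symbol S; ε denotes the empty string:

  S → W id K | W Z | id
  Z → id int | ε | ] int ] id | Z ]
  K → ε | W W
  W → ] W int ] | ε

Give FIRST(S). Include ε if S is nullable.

From S → W id K: W nullable, take FIRST(W) ∪ {id} = { ], id }.
From S → W Z: W, Z nullable, take FIRST(W) ∪ FIRST(Z) = { ], id }; also ε since the whole RHS is nullable.
S → id contributes {id}.
Union: FIRST(S) = { ], id, ε }.

{ ], id, ε }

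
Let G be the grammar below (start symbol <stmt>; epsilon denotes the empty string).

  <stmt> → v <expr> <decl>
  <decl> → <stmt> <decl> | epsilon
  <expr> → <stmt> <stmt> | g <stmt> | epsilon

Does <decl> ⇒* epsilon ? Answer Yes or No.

Yes

<decl> has an epsilon-production, so <decl> ⇒ epsilon.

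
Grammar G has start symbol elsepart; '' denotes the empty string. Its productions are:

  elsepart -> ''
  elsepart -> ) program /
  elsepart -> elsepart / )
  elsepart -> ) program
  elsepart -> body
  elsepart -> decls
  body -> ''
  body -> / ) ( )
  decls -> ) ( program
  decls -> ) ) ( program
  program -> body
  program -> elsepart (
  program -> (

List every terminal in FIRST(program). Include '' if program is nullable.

From program -> body: add FIRST(body) = { /, '' } (including '' since body is nullable).
From program -> elsepart (: elsepart nullable, take FIRST(elsepart) ∪ {(} = { (, ), / }.
program -> ( contributes {(}.
Union: FIRST(program) = { (, ), /, '' }.

{ (, ), /, '' }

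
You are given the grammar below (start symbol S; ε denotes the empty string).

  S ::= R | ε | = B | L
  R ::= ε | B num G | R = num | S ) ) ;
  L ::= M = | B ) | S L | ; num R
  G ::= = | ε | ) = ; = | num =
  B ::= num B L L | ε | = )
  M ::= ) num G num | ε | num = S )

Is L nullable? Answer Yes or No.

Nullable nonterminals: B, G, M, R, S.
No production of L has an RHS whose symbols are all nullable, so L is not nullable.

No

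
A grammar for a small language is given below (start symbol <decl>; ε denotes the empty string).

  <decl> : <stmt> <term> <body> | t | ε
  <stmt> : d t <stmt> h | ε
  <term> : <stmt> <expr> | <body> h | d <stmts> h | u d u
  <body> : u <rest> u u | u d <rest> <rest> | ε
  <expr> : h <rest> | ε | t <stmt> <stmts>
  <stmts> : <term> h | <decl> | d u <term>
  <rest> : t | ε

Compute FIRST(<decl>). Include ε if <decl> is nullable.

{ d, h, t, u, ε }

From <decl> : <stmt> <term> <body>: <stmt>, <term>, <body> nullable, take FIRST(<stmt>) ∪ FIRST(<term>) ∪ FIRST(<body>) = { d, h, t, u }; also ε since the whole RHS is nullable.
<decl> : t contributes {t}.
<decl> : ε contributes ε.
Union: FIRST(<decl>) = { d, h, t, u, ε }.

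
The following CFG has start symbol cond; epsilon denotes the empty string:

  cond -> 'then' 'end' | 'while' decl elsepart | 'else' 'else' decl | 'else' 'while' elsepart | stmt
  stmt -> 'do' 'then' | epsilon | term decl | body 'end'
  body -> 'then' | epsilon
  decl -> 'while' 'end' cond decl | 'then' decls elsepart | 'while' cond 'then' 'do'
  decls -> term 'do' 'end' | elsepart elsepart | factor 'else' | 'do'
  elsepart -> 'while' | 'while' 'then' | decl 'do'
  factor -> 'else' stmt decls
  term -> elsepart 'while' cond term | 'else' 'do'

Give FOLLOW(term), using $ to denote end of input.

In stmt -> term decl: add FIRST(decl) = { 'then', 'while' }.
In decls -> term 'do' 'end': add FIRST('do' 'end') = { 'do' }.
In term -> elsepart 'while' cond term: term is at the end, add FOLLOW(term) = { 'do', 'then', 'while' }.
Union: FOLLOW(term) = { 'do', 'then', 'while' }.

{ 'do', 'then', 'while' }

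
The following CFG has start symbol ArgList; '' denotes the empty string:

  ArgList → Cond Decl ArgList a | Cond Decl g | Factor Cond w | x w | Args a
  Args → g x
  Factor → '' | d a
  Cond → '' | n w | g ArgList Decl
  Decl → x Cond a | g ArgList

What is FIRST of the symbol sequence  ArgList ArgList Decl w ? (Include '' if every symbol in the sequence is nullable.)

Add FIRST(ArgList) = { d, g, n, w, x }; ArgList is not nullable, stop.

{ d, g, n, w, x }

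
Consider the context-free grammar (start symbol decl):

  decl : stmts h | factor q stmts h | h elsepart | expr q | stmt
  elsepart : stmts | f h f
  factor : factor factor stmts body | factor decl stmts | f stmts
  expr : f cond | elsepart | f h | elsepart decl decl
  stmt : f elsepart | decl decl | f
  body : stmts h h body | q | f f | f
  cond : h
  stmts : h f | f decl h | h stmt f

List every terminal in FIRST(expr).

{ f, h }

expr : f cond contributes {f}.
From expr : elsepart: add FIRST(elsepart) = { f, h }.
expr : f h contributes {f}.
From expr : elsepart decl decl: add FIRST(elsepart) = { f, h }.
Union: FIRST(expr) = { f, h }.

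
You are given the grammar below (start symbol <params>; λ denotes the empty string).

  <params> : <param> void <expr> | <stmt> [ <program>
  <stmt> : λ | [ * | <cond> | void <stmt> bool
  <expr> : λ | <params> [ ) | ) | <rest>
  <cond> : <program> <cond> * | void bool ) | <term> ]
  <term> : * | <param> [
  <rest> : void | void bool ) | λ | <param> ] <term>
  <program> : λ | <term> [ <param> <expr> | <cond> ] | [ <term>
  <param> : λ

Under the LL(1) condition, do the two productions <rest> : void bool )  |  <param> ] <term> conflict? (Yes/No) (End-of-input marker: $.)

FIRST(void bool )) = { void } and FIRST(<param> ] <term>) = { ] }.
The FIRST sets are disjoint and neither alternative is nullable — no conflict.

No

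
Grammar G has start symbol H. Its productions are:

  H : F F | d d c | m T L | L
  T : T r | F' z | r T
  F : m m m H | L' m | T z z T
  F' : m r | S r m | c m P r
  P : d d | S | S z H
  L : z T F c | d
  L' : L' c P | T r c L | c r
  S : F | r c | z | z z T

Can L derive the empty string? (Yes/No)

No

No nonterminal in this grammar is nullable.
No production of L has an RHS whose symbols are all nullable, so L is not nullable.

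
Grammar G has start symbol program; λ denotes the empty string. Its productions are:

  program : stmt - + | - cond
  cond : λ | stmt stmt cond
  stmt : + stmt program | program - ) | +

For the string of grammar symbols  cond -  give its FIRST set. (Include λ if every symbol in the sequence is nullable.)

Add FIRST(cond)\{λ} = { +, - }; cond is nullable, continue.
- is a terminal; add {-} and stop.

{ +, - }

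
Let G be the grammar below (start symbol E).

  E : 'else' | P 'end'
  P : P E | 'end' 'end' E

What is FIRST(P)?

{ 'end' }

From P : P E: add FIRST(P) = { 'end' }.
P : 'end' 'end' E contributes {'end'}.
Union: FIRST(P) = { 'end' }.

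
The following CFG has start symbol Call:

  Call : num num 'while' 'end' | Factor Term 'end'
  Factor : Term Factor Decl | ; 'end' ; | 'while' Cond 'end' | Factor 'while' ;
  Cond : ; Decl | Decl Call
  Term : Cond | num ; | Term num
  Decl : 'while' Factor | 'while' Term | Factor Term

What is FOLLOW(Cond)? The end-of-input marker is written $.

In Factor : 'while' Cond 'end': add FIRST('end') = { 'end' }.
In Term : Cond: Cond is at the end, add FOLLOW(Term) = { 'end', 'while', ;, num }.
Union: FOLLOW(Cond) = { 'end', 'while', ;, num }.

{ 'end', 'while', ;, num }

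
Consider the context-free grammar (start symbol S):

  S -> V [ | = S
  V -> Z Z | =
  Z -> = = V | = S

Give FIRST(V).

From V -> Z Z: add FIRST(Z) = { = }.
V -> = contributes {=}.
Union: FIRST(V) = { = }.

{ = }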